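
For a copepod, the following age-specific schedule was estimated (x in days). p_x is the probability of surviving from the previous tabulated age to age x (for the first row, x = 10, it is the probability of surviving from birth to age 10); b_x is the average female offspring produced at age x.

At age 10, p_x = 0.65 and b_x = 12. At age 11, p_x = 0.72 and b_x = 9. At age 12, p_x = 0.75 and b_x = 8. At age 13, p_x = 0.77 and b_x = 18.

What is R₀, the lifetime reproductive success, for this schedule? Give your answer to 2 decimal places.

19.68

Survivorship from birth: l_x = p_10·p_11·…·p_x.
  l_10 = 0.65000
  l_11 = 0.46800
  l_12 = 0.35100
  l_13 = 0.27027
R₀ = Σ l_x b_x:
  age 10: 0.65000 × 12 = 7.8000
  age 11: 0.46800 × 9 = 4.2120
  age 12: 0.35100 × 8 = 2.8080
  age 13: 0.27027 × 18 = 4.8649
R₀ = 7.8000 + 4.2120 + 2.8080 + 4.8649 = 19.6849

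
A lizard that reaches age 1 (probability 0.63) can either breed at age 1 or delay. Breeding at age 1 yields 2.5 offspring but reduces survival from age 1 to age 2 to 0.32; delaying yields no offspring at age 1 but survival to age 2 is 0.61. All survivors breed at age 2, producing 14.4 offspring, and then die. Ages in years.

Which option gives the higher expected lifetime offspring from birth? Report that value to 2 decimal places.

5.53

breed at age 1: R₀ = 0.63 × (2.5 + 0.32 × 14.4) = 0.63 × 7.1080 = 4.4780
delay to age 2: R₀ = 0.63 × (0.61 × 14.4) = 0.63 × 8.7840 = 5.5339
Higher: delay to age 2 (5.5339).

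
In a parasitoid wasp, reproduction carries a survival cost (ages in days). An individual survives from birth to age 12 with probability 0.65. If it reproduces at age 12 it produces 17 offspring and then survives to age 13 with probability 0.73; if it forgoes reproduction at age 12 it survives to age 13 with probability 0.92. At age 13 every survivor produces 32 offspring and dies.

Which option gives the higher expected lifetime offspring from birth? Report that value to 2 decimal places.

breed at age 12: R₀ = 0.65 × (17 + 0.73 × 32) = 0.65 × 40.3600 = 26.2340
delay to age 13: R₀ = 0.65 × (0.92 × 32) = 0.65 × 29.4400 = 19.1360
Higher: breed at age 12 (26.2340).

26.23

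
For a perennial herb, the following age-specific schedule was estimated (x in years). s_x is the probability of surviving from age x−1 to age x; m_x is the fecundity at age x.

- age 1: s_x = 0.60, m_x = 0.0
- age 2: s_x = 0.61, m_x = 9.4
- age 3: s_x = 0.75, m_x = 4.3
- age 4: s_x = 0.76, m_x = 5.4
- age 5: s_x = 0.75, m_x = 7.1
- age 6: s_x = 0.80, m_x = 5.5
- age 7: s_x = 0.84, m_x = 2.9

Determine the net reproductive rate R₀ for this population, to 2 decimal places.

Survivorship from birth: l_x = s_1·s_2·…·s_x.
  l_1 = 0.60000
  l_2 = 0.36600
  l_3 = 0.27450
  l_4 = 0.20862
  l_5 = 0.15646
  l_6 = 0.12517
  l_7 = 0.10514
R₀ = Σ l_x m_x:
  age 1: 0.60000 × 0.0 = 0.0000
  age 2: 0.36600 × 9.4 = 3.4404
  age 3: 0.27450 × 4.3 = 1.1804
  age 4: 0.20862 × 5.4 = 1.1265
  age 5: 0.15646 × 7.1 = 1.1109
  age 6: 0.12517 × 5.5 = 0.6884
  age 7: 0.10514 × 2.9 = 0.3049
R₀ = 0.0000 + 3.4404 + 1.1804 + 1.1265 + 1.1109 + 0.6884 + 0.3049 = 7.8515

7.85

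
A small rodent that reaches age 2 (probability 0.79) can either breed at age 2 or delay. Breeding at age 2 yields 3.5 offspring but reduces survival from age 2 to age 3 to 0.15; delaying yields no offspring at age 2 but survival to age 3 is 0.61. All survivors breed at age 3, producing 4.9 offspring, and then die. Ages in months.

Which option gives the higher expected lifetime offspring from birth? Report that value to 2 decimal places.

3.35

breed at age 2: R₀ = 0.79 × (3.5 + 0.15 × 4.9) = 0.79 × 4.2350 = 3.3457
delay to age 3: R₀ = 0.79 × (0.61 × 4.9) = 0.79 × 2.9890 = 2.3613
Higher: breed at age 2 (3.3457).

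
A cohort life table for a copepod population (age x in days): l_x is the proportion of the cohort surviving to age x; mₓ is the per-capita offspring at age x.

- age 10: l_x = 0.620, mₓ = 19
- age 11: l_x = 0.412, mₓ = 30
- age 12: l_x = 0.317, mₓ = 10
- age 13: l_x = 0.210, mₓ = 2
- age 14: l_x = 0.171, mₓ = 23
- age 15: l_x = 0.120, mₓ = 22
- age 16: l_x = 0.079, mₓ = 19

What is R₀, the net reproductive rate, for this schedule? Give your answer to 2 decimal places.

35.80

R₀ = Σ l_x mₓ:
  age 10: 0.620 × 19 = 11.7800
  age 11: 0.412 × 30 = 12.3600
  age 12: 0.317 × 10 = 3.1700
  age 13: 0.210 × 2 = 0.4200
  age 14: 0.171 × 23 = 3.9330
  age 15: 0.120 × 22 = 2.6400
  age 16: 0.079 × 19 = 1.5010
R₀ = 11.7800 + 12.3600 + 3.1700 + 0.4200 + 3.9330 + 2.6400 + 1.5010 = 35.8040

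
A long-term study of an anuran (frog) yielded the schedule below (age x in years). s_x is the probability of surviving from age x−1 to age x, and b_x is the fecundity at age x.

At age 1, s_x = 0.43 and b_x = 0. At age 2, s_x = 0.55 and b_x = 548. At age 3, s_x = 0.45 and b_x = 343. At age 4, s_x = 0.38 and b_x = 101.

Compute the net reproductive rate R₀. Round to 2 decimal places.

Survivorship from birth: l_x = s_1·s_2·…·s_x.
  l_1 = 0.43000
  l_2 = 0.23650
  l_3 = 0.10643
  l_4 = 0.04044
R₀ = Σ l_x b_x:
  age 1: 0.43000 × 0 = 0.0000
  age 2: 0.23650 × 548 = 129.6020
  age 3: 0.10643 × 343 = 36.5055
  age 4: 0.04044 × 101 = 4.0844
R₀ = 0.0000 + 129.6020 + 36.5055 + 4.0844 = 170.1919

170.19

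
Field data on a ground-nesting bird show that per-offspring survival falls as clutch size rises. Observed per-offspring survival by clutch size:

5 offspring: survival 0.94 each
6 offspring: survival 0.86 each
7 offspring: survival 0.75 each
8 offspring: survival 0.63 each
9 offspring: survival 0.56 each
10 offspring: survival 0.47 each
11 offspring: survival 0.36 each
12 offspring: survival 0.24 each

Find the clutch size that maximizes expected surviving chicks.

7

Expected surviving chicks = c × s(c):
  c=5: 5 × 0.94 = 4.700
  c=6: 6 × 0.86 = 5.160
  c=7: 7 × 0.75 = 5.250
  c=8: 8 × 0.63 = 5.040
  c=9: 9 × 0.56 = 5.040
  c=10: 10 × 0.47 = 4.700
  c=11: 11 × 0.36 = 3.960
  c=12: 12 × 0.24 = 2.880
Maximum at c = 7 (5.250 surviving chicks).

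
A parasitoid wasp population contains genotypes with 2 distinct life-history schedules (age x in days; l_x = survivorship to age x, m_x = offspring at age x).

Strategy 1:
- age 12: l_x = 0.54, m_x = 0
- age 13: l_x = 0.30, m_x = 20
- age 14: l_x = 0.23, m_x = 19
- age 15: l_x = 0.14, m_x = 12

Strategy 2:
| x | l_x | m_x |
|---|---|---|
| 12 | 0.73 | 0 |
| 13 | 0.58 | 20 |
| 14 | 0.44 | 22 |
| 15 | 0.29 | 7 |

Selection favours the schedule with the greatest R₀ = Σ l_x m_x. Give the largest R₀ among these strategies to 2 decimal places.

23.31

Strategy 1: R₀ = 0.54×0 + 0.30×20 + 0.23×19 + 0.14×12 = 12.0500
Strategy 2: R₀ = 0.73×0 + 0.58×20 + 0.44×22 + 0.29×7 = 23.3100
Highest R₀: strategy 2 with 23.3100.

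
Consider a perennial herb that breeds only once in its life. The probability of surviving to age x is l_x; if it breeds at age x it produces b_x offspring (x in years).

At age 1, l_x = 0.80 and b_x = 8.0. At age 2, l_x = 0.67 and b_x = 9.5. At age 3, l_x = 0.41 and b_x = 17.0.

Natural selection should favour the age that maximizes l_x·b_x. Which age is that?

3

Expected offspring if breeding at age x = l_x × b_x:
  age 1: 0.80 × 8.0 = 6.400
  age 2: 0.67 × 9.5 = 6.365
  age 3: 0.41 × 17.0 = 6.970
Maximum at age 3 (6.970).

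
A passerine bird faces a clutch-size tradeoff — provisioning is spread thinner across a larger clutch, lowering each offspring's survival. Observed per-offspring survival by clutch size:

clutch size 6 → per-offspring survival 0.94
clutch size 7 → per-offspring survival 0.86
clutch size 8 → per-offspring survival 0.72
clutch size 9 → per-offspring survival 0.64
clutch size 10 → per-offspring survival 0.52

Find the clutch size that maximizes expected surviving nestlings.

7

Expected surviving nestlings = c × s(c):
  c=6: 6 × 0.94 = 5.640
  c=7: 7 × 0.86 = 6.020
  c=8: 8 × 0.72 = 5.760
  c=9: 9 × 0.64 = 5.760
  c=10: 10 × 0.52 = 5.200
Maximum at c = 7 (6.020 surviving nestlings).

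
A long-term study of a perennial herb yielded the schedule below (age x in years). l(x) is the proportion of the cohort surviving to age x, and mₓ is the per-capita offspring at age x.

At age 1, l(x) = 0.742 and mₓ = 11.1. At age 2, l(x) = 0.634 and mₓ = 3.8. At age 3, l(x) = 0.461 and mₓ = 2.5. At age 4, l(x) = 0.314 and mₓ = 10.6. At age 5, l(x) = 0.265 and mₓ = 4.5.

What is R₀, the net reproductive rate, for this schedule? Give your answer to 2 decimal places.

16.32

R₀ = Σ l(x) mₓ:
  age 1: 0.742 × 11.1 = 8.2362
  age 2: 0.634 × 3.8 = 2.4092
  age 3: 0.461 × 2.5 = 1.1525
  age 4: 0.314 × 10.6 = 3.3284
  age 5: 0.265 × 4.5 = 1.1925
R₀ = 8.2362 + 2.4092 + 1.1525 + 3.3284 + 1.1925 = 16.3188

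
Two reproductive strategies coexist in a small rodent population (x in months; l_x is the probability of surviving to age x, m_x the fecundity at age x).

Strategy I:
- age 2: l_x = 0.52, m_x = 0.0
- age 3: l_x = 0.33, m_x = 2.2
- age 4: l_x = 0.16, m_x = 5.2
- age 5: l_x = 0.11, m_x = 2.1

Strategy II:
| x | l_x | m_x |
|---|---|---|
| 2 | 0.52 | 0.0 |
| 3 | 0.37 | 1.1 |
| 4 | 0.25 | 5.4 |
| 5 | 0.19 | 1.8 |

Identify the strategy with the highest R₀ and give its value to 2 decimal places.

2.10

Strategy I: R₀ = 0.52×0.0 + 0.33×2.2 + 0.16×5.2 + 0.11×2.1 = 1.7890
Strategy II: R₀ = 0.52×0.0 + 0.37×1.1 + 0.25×5.4 + 0.19×1.8 = 2.0990
Highest R₀: strategy II with 2.0990.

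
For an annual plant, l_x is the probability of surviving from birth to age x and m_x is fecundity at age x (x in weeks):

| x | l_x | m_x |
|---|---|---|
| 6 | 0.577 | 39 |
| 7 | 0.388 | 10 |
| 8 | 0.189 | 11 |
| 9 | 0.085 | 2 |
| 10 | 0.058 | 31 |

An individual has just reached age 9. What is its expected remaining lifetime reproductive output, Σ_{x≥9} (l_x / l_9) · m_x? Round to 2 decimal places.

l_9 = 0.085. Conditional survival from age 9 to x is l_x / l_9.
  x=9: (0.085/0.085) × 2 = 2.0000
  x=10: (0.058/0.085) × 31 = 21.1529
Sum = 2.0000 + 21.1529 = 23.1529

23.15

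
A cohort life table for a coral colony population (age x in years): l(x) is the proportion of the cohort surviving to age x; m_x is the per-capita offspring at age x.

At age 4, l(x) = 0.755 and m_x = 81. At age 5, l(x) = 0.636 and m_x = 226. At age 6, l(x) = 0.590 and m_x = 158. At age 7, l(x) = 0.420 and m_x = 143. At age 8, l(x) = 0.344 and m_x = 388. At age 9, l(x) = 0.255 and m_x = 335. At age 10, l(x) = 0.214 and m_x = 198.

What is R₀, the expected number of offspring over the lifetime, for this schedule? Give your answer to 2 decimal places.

R₀ = Σ l(x) m_x:
  age 4: 0.755 × 81 = 61.1550
  age 5: 0.636 × 226 = 143.7360
  age 6: 0.590 × 158 = 93.2200
  age 7: 0.420 × 143 = 60.0600
  age 8: 0.344 × 388 = 133.4720
  age 9: 0.255 × 335 = 85.4250
  age 10: 0.214 × 198 = 42.3720
R₀ = 61.1550 + 143.7360 + 93.2200 + 60.0600 + 133.4720 + 85.4250 + 42.3720 = 619.4400

619.44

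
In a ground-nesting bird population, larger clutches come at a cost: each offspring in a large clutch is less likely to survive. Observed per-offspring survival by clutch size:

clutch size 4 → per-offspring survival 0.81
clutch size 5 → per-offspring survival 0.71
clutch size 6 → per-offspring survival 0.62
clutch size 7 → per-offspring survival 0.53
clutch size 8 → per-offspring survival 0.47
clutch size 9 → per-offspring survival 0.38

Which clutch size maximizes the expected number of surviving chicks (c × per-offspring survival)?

Expected surviving chicks = c × s(c):
  c=4: 4 × 0.81 = 3.240
  c=5: 5 × 0.71 = 3.550
  c=6: 6 × 0.62 = 3.720
  c=7: 7 × 0.53 = 3.710
  c=8: 8 × 0.47 = 3.760
  c=9: 9 × 0.38 = 3.420
Maximum at c = 8 (3.760 surviving chicks).

8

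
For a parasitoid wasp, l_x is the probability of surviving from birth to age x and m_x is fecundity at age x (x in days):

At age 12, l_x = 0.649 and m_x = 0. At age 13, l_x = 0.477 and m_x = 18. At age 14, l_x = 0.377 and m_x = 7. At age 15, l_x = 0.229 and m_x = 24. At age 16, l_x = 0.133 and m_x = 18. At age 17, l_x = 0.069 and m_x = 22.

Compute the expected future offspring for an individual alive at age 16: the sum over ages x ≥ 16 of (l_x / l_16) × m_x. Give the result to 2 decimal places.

l_16 = 0.133. Conditional survival from age 16 to x is l_x / l_16.
  x=16: (0.133/0.133) × 18 = 18.0000
  x=17: (0.069/0.133) × 22 = 11.4135
Sum = 18.0000 + 11.4135 = 29.4135

29.41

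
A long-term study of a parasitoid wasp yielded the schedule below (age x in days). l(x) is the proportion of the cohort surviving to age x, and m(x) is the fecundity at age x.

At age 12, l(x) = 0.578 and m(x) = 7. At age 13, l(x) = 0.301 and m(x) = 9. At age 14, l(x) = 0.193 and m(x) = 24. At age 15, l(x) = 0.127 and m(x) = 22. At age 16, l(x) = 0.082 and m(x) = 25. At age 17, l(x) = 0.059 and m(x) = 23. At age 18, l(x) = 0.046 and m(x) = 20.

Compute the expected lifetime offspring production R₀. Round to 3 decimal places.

18.508

R₀ = Σ l(x) m(x):
  age 12: 0.578 × 7 = 4.0460
  age 13: 0.301 × 9 = 2.7090
  age 14: 0.193 × 24 = 4.6320
  age 15: 0.127 × 22 = 2.7940
  age 16: 0.082 × 25 = 2.0500
  age 17: 0.059 × 23 = 1.3570
  age 18: 0.046 × 20 = 0.9200
R₀ = 4.0460 + 2.7090 + 4.6320 + 2.7940 + 2.0500 + 1.3570 + 0.9200 = 18.5080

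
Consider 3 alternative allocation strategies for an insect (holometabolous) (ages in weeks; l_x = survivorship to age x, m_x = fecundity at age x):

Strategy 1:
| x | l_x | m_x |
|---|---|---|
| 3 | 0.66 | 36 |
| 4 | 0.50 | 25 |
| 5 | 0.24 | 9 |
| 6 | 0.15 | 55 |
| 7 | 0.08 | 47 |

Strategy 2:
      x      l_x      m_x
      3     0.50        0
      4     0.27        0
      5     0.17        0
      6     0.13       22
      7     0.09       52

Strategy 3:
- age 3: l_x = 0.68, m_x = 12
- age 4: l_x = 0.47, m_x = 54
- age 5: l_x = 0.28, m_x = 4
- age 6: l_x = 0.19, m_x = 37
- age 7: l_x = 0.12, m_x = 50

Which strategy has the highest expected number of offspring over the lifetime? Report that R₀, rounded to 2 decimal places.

Strategy 1: R₀ = 0.66×36 + 0.50×25 + 0.24×9 + 0.15×55 + 0.08×47 = 50.4300
Strategy 2: R₀ = 0.50×0 + 0.27×0 + 0.17×0 + 0.13×22 + 0.09×52 = 7.5400
Strategy 3: R₀ = 0.68×12 + 0.47×54 + 0.28×4 + 0.19×37 + 0.12×50 = 47.6900
Highest R₀: strategy 1 with 50.4300.

50.43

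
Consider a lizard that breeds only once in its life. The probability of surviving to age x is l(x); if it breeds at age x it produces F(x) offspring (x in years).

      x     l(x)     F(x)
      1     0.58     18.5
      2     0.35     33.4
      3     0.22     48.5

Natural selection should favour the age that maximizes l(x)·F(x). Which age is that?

Expected offspring if breeding at age x = l(x) × F(x):
  age 1: 0.58 × 18.5 = 10.730
  age 2: 0.35 × 33.4 = 11.690
  age 3: 0.22 × 48.5 = 10.670
Maximum at age 2 (11.690).

2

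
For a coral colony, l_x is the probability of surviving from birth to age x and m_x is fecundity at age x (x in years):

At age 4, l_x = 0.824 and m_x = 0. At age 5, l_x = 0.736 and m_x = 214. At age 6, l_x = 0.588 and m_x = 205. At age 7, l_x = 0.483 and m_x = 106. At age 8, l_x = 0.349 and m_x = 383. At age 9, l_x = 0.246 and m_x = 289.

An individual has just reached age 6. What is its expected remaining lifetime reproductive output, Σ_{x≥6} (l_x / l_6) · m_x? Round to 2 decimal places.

640.30

l_6 = 0.588. Conditional survival from age 6 to x is l_x / l_6.
  x=6: (0.588/0.588) × 205 = 205.0000
  x=7: (0.483/0.588) × 106 = 87.0714
  x=8: (0.349/0.588) × 383 = 227.3248
  x=9: (0.246/0.588) × 289 = 120.9082
Sum = 205.0000 + 87.0714 + 227.3248 + 120.9082 = 640.3044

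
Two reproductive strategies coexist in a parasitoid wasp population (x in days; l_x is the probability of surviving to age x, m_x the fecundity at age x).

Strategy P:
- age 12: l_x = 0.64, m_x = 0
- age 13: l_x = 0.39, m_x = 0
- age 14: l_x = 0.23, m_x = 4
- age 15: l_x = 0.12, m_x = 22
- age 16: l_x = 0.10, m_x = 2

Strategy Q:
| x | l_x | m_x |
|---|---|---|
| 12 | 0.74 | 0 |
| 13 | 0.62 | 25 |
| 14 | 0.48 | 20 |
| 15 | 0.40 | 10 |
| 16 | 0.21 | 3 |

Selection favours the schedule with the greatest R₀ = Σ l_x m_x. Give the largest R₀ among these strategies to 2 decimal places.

29.73

Strategy P: R₀ = 0.64×0 + 0.39×0 + 0.23×4 + 0.12×22 + 0.10×2 = 3.7600
Strategy Q: R₀ = 0.74×0 + 0.62×25 + 0.48×20 + 0.40×10 + 0.21×3 = 29.7300
Highest R₀: strategy Q with 29.7300.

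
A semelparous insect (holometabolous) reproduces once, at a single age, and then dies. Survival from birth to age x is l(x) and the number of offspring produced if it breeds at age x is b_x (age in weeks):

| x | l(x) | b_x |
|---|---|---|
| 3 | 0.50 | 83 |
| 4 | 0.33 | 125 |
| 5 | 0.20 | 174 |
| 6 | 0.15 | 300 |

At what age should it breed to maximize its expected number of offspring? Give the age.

6

Expected offspring if breeding at age x = l(x) × b_x:
  age 3: 0.50 × 83 = 41.500
  age 4: 0.33 × 125 = 41.250
  age 5: 0.20 × 174 = 34.800
  age 6: 0.15 × 300 = 45.000
Maximum at age 6 (45.000).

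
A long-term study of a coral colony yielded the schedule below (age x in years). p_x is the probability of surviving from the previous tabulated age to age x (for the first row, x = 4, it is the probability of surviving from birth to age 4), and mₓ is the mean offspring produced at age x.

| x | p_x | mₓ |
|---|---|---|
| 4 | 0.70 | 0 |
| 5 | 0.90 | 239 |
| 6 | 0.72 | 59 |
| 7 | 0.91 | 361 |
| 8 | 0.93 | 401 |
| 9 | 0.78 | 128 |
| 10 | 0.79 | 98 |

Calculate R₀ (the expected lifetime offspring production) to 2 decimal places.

541.79

Survivorship from birth: l_x = p_4·p_5·…·p_x.
  l_4 = 0.70000
  l_5 = 0.63000
  l_6 = 0.45360
  l_7 = 0.41278
  l_8 = 0.38388
  l_9 = 0.29943
  l_10 = 0.23655
R₀ = Σ l_x mₓ:
  age 4: 0.70000 × 0 = 0.0000
  age 5: 0.63000 × 239 = 150.5700
  age 6: 0.45360 × 59 = 26.7624
  age 7: 0.41278 × 361 = 149.0136
  age 8: 0.38388 × 401 = 153.9359
  age 9: 0.29943 × 128 = 38.3270
  age 10: 0.23655 × 98 = 23.1819
R₀ = 0.0000 + 150.5700 + 26.7624 + 149.0136 + 153.9359 + 38.3270 + 23.1819 = 541.7908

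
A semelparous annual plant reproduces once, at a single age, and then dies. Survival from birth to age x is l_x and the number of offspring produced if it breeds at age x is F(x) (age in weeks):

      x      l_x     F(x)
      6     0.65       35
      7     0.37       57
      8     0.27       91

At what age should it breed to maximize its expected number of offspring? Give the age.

Expected offspring if breeding at age x = l_x × F(x):
  age 6: 0.65 × 35 = 22.750
  age 7: 0.37 × 57 = 21.090
  age 8: 0.27 × 91 = 24.570
Maximum at age 8 (24.570).

8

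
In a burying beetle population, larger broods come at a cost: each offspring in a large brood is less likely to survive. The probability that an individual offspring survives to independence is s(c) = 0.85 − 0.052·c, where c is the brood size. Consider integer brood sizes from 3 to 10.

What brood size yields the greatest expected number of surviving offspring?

8

Expected surviving offspring = c × s(c):
  c=3: 3 × 0.694 = 2.082
  c=4: 4 × 0.642 = 2.568
  c=5: 5 × 0.590 = 2.950
  c=6: 6 × 0.538 = 3.228
  c=7: 7 × 0.486 = 3.402
  c=8: 8 × 0.434 = 3.472
  c=9: 9 × 0.382 = 3.438
  c=10: 10 × 0.330 = 3.300
Maximum at c = 8 (3.472 surviving offspring).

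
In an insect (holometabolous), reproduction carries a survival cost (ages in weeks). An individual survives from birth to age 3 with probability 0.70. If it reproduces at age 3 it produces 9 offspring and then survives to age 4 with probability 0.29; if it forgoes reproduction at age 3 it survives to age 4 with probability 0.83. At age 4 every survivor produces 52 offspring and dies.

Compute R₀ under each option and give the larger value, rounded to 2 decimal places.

breed at age 3: R₀ = 0.70 × (9 + 0.29 × 52) = 0.70 × 24.0800 = 16.8560
delay to age 4: R₀ = 0.70 × (0.83 × 52) = 0.70 × 43.1600 = 30.2120
Higher: delay to age 4 (30.2120).

30.21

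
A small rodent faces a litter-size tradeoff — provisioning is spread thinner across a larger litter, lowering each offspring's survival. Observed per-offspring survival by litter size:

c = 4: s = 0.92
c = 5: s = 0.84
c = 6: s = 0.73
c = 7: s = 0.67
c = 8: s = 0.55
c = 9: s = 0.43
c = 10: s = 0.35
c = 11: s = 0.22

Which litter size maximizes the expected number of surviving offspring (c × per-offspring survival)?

Expected surviving offspring = c × s(c):
  c=4: 4 × 0.92 = 3.680
  c=5: 5 × 0.84 = 4.200
  c=6: 6 × 0.73 = 4.380
  c=7: 7 × 0.67 = 4.690
  c=8: 8 × 0.55 = 4.400
  c=9: 9 × 0.43 = 3.870
  c=10: 10 × 0.35 = 3.500
  c=11: 11 × 0.22 = 2.420
Maximum at c = 7 (4.690 surviving offspring).

7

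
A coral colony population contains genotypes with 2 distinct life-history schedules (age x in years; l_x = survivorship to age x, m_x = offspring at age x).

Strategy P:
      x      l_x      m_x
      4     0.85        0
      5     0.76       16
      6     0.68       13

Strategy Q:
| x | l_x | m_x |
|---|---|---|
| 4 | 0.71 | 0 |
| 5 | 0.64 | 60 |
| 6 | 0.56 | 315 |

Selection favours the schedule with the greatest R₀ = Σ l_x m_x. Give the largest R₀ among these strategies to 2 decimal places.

214.80

Strategy P: R₀ = 0.85×0 + 0.76×16 + 0.68×13 = 21.0000
Strategy Q: R₀ = 0.71×0 + 0.64×60 + 0.56×315 = 214.8000
Highest R₀: strategy Q with 214.8000.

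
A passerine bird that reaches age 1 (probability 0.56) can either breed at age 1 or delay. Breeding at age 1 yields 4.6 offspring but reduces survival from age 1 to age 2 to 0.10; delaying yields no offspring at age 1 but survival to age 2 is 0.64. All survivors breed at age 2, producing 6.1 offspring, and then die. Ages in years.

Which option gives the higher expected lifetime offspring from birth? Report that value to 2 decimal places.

breed at age 1: R₀ = 0.56 × (4.6 + 0.10 × 6.1) = 0.56 × 5.2100 = 2.9176
delay to age 2: R₀ = 0.56 × (0.64 × 6.1) = 0.56 × 3.9040 = 2.1862
Higher: breed at age 1 (2.9176).

2.92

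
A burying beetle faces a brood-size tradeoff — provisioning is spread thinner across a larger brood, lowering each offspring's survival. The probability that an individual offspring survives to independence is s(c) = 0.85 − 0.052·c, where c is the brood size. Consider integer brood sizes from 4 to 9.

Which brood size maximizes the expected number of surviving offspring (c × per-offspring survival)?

8

Expected surviving offspring = c × s(c):
  c=4: 4 × 0.642 = 2.568
  c=5: 5 × 0.590 = 2.950
  c=6: 6 × 0.538 = 3.228
  c=7: 7 × 0.486 = 3.402
  c=8: 8 × 0.434 = 3.472
  c=9: 9 × 0.382 = 3.438
Maximum at c = 8 (3.472 surviving offspring).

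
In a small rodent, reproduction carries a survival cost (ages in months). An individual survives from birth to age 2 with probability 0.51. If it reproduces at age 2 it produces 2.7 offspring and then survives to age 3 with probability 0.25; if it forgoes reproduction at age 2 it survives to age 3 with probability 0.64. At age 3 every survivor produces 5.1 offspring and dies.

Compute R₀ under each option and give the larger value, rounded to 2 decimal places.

breed at age 2: R₀ = 0.51 × (2.7 + 0.25 × 5.1) = 0.51 × 3.9750 = 2.0272
delay to age 3: R₀ = 0.51 × (0.64 × 5.1) = 0.51 × 3.2640 = 1.6646
Higher: breed at age 2 (2.0272).

2.03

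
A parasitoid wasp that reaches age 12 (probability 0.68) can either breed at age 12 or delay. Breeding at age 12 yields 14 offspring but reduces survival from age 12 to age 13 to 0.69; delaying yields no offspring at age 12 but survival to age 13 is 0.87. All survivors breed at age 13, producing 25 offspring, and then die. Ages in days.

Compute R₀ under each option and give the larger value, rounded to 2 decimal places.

21.25

breed at age 12: R₀ = 0.68 × (14 + 0.69 × 25) = 0.68 × 31.2500 = 21.2500
delay to age 13: R₀ = 0.68 × (0.87 × 25) = 0.68 × 21.7500 = 14.7900
Higher: breed at age 12 (21.2500).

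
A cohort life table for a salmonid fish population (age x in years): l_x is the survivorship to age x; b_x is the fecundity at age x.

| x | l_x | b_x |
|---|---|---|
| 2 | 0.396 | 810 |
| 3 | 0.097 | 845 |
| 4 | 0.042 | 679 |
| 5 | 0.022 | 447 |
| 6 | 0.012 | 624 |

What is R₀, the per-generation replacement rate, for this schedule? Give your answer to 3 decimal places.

R₀ = Σ l_x b_x:
  age 2: 0.396 × 810 = 320.7600
  age 3: 0.097 × 845 = 81.9650
  age 4: 0.042 × 679 = 28.5180
  age 5: 0.022 × 447 = 9.8340
  age 6: 0.012 × 624 = 7.4880
R₀ = 320.7600 + 81.9650 + 28.5180 + 9.8340 + 7.4880 = 448.5650

448.565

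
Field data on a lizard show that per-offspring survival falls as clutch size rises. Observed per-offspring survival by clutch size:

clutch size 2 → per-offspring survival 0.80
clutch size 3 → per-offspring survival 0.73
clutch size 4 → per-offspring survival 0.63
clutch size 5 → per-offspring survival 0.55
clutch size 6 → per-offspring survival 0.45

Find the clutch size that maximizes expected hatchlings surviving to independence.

5

Expected hatchlings surviving to independence = c × s(c):
  c=2: 2 × 0.80 = 1.600
  c=3: 3 × 0.73 = 2.190
  c=4: 4 × 0.63 = 2.520
  c=5: 5 × 0.55 = 2.750
  c=6: 6 × 0.45 = 2.700
Maximum at c = 5 (2.750 hatchlings surviving to independence).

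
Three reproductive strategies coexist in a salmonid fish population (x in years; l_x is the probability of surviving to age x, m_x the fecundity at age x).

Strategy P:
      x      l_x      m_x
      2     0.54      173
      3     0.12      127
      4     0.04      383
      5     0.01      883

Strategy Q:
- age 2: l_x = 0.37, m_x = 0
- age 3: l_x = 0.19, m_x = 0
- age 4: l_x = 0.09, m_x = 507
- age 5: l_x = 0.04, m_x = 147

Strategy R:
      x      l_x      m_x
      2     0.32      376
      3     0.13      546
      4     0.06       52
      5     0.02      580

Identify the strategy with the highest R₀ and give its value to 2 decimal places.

206.02

Strategy P: R₀ = 0.54×173 + 0.12×127 + 0.04×383 + 0.01×883 = 132.8100
Strategy Q: R₀ = 0.37×0 + 0.19×0 + 0.09×507 + 0.04×147 = 51.5100
Strategy R: R₀ = 0.32×376 + 0.13×546 + 0.06×52 + 0.02×580 = 206.0200
Highest R₀: strategy R with 206.0200.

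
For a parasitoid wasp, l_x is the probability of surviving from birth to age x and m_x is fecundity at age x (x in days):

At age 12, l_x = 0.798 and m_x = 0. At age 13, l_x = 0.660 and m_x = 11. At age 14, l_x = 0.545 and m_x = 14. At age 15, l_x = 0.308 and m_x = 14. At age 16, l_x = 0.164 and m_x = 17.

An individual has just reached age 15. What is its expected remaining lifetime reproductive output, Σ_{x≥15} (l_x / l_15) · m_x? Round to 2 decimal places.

l_15 = 0.308. Conditional survival from age 15 to x is l_x / l_15.
  x=15: (0.308/0.308) × 14 = 14.0000
  x=16: (0.164/0.308) × 17 = 9.0519
Sum = 14.0000 + 9.0519 = 23.0519

23.05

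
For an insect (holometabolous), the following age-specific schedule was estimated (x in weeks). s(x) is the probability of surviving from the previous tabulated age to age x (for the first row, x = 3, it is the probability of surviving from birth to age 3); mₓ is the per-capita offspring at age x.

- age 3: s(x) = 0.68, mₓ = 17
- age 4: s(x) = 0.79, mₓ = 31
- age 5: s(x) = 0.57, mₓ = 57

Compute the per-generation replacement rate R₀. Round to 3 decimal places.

Survivorship from birth: l_x = s_3·s_4·…·s_x.
  l_3 = 0.68000
  l_4 = 0.53720
  l_5 = 0.30620
R₀ = Σ l_x mₓ:
  age 3: 0.68000 × 17 = 11.5600
  age 4: 0.53720 × 31 = 16.6532
  age 5: 0.30620 × 57 = 17.4534
R₀ = 11.5600 + 16.6532 + 17.4534 = 45.6666

45.667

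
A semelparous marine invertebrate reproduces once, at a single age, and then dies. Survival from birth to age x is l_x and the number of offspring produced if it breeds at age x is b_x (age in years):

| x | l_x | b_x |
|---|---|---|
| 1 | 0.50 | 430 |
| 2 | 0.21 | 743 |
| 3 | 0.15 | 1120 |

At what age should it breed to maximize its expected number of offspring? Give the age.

Expected offspring if breeding at age x = l_x × b_x:
  age 1: 0.50 × 430 = 215.000
  age 2: 0.21 × 743 = 156.030
  age 3: 0.15 × 1120 = 168.000
Maximum at age 1 (215.000).

1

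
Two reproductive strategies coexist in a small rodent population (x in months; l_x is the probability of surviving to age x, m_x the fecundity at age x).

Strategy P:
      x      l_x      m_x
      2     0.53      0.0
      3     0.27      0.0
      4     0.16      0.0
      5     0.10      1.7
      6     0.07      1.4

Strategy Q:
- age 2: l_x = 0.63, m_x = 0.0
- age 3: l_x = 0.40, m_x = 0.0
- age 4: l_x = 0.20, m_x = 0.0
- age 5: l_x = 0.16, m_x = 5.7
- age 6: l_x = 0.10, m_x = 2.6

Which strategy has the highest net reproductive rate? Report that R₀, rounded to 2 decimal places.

Strategy P: R₀ = 0.53×0.0 + 0.27×0.0 + 0.16×0.0 + 0.10×1.7 + 0.07×1.4 = 0.2680
Strategy Q: R₀ = 0.63×0.0 + 0.40×0.0 + 0.20×0.0 + 0.16×5.7 + 0.10×2.6 = 1.1720
Highest R₀: strategy Q with 1.1720.

1.17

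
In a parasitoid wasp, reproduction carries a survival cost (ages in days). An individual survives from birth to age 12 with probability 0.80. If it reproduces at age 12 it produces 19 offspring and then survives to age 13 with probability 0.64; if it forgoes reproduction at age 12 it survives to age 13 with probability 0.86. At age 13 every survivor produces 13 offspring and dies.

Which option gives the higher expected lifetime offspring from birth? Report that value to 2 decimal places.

21.86

breed at age 12: R₀ = 0.80 × (19 + 0.64 × 13) = 0.80 × 27.3200 = 21.8560
delay to age 13: R₀ = 0.80 × (0.86 × 13) = 0.80 × 11.1800 = 8.9440
Higher: breed at age 12 (21.8560).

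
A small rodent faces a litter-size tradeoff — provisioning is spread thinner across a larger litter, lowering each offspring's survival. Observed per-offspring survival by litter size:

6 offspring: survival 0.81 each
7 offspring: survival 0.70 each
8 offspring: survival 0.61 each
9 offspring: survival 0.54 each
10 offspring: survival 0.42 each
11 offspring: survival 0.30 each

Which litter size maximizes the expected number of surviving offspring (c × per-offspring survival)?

Expected surviving offspring = c × s(c):
  c=6: 6 × 0.81 = 4.860
  c=7: 7 × 0.70 = 4.900
  c=8: 8 × 0.61 = 4.880
  c=9: 9 × 0.54 = 4.860
  c=10: 10 × 0.42 = 4.200
  c=11: 11 × 0.30 = 3.300
Maximum at c = 7 (4.900 surviving offspring).

7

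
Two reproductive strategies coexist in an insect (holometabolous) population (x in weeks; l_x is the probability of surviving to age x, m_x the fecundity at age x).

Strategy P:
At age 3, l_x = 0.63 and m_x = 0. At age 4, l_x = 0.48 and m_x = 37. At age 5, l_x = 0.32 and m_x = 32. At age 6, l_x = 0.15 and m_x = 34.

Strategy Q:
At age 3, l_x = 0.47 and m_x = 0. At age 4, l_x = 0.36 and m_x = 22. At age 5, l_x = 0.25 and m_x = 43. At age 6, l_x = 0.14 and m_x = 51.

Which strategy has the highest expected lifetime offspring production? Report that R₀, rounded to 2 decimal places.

33.10

Strategy P: R₀ = 0.63×0 + 0.48×37 + 0.32×32 + 0.15×34 = 33.1000
Strategy Q: R₀ = 0.47×0 + 0.36×22 + 0.25×43 + 0.14×51 = 25.8100
Highest R₀: strategy P with 33.1000.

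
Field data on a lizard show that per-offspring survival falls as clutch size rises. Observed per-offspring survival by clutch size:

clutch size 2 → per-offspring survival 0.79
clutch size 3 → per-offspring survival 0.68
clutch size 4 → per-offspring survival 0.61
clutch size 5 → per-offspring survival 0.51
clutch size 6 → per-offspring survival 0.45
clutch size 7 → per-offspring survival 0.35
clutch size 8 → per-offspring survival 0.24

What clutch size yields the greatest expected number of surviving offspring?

Expected surviving offspring = c × s(c):
  c=2: 2 × 0.79 = 1.580
  c=3: 3 × 0.68 = 2.040
  c=4: 4 × 0.61 = 2.440
  c=5: 5 × 0.51 = 2.550
  c=6: 6 × 0.45 = 2.700
  c=7: 7 × 0.35 = 2.450
  c=8: 8 × 0.24 = 1.920
Maximum at c = 6 (2.700 surviving offspring).

6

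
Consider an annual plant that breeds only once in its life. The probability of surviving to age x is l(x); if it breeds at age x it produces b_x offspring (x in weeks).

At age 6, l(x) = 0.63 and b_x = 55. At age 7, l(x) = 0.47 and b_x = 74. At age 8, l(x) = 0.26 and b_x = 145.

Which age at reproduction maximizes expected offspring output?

Expected offspring if breeding at age x = l(x) × b_x:
  age 6: 0.63 × 55 = 34.650
  age 7: 0.47 × 74 = 34.780
  age 8: 0.26 × 145 = 37.700
Maximum at age 8 (37.700).

8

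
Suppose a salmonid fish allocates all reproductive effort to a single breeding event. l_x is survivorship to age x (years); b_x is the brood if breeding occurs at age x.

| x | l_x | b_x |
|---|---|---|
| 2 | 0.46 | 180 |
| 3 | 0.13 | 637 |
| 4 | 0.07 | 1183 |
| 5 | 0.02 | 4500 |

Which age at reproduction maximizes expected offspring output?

Expected offspring if breeding at age x = l_x × b_x:
  age 2: 0.46 × 180 = 82.800
  age 3: 0.13 × 637 = 82.810
  age 4: 0.07 × 1183 = 82.810
  age 5: 0.02 × 4500 = 90.000
Maximum at age 5 (90.000).

5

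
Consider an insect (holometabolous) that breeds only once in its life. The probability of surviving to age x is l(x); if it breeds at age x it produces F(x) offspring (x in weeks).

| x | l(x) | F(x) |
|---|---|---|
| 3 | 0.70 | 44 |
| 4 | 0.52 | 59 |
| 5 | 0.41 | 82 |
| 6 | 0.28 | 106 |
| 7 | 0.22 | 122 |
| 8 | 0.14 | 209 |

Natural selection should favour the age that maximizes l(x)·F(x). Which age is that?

Expected offspring if breeding at age x = l(x) × F(x):
  age 3: 0.70 × 44 = 30.800
  age 4: 0.52 × 59 = 30.680
  age 5: 0.41 × 82 = 33.620
  age 6: 0.28 × 106 = 29.680
  age 7: 0.22 × 122 = 26.840
  age 8: 0.14 × 209 = 29.260
Maximum at age 5 (33.620).

5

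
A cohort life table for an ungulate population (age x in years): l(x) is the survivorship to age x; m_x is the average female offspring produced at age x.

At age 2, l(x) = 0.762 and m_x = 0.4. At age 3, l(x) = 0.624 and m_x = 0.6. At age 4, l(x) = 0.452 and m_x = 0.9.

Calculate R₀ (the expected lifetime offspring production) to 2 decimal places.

1.09

R₀ = Σ l(x) m_x:
  age 2: 0.762 × 0.4 = 0.3048
  age 3: 0.624 × 0.6 = 0.3744
  age 4: 0.452 × 0.9 = 0.4068
R₀ = 0.3048 + 0.3744 + 0.4068 = 1.0860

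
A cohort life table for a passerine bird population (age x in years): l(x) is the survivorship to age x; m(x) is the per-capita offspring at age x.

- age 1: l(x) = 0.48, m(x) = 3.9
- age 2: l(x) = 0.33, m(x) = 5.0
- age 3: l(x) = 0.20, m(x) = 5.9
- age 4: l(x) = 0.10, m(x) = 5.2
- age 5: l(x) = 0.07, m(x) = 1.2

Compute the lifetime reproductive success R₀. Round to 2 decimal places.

R₀ = Σ l(x) m(x):
  age 1: 0.48 × 3.9 = 1.8720
  age 2: 0.33 × 5.0 = 1.6500
  age 3: 0.20 × 5.9 = 1.1800
  age 4: 0.10 × 5.2 = 0.5200
  age 5: 0.07 × 1.2 = 0.0840
R₀ = 1.8720 + 1.6500 + 1.1800 + 0.5200 + 0.0840 = 5.3060

5.31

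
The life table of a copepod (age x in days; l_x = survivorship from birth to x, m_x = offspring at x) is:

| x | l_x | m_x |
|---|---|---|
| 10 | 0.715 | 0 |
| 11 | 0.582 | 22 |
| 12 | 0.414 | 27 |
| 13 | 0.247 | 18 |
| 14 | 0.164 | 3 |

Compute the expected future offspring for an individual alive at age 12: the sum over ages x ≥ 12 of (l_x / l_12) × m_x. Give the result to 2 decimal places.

l_12 = 0.414. Conditional survival from age 12 to x is l_x / l_12.
  x=12: (0.414/0.414) × 27 = 27.0000
  x=13: (0.247/0.414) × 18 = 10.7391
  x=14: (0.164/0.414) × 3 = 1.1884
Sum = 27.0000 + 10.7391 + 1.1884 = 38.9275

38.93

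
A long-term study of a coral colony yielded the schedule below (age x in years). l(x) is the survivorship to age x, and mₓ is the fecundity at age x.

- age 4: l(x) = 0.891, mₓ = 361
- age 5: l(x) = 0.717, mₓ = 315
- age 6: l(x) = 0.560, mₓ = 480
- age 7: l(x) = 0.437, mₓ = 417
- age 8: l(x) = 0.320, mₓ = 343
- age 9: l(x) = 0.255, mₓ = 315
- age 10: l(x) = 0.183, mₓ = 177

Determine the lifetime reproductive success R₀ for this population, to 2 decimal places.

1221.01

R₀ = Σ l(x) mₓ:
  age 4: 0.891 × 361 = 321.6510
  age 5: 0.717 × 315 = 225.8550
  age 6: 0.560 × 480 = 268.8000
  age 7: 0.437 × 417 = 182.2290
  age 8: 0.320 × 343 = 109.7600
  age 9: 0.255 × 315 = 80.3250
  age 10: 0.183 × 177 = 32.3910
R₀ = 321.6510 + 225.8550 + 268.8000 + 182.2290 + 109.7600 + 80.3250 + 32.3910 = 1221.0110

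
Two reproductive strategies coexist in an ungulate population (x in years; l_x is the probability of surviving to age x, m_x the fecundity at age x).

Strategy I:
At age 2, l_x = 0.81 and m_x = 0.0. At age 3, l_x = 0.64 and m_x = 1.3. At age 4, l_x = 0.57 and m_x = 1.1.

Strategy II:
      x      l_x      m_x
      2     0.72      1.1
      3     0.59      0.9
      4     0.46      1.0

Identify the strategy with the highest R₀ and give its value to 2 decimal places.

Strategy I: R₀ = 0.81×0.0 + 0.64×1.3 + 0.57×1.1 = 1.4590
Strategy II: R₀ = 0.72×1.1 + 0.59×0.9 + 0.46×1.0 = 1.7830
Highest R₀: strategy II with 1.7830.

1.78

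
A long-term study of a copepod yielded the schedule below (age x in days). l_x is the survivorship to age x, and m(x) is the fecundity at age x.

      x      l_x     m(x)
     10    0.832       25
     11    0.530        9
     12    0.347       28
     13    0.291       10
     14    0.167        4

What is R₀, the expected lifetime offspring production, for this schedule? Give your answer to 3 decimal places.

38.864

R₀ = Σ l_x m(x):
  age 10: 0.832 × 25 = 20.8000
  age 11: 0.530 × 9 = 4.7700
  age 12: 0.347 × 28 = 9.7160
  age 13: 0.291 × 10 = 2.9100
  age 14: 0.167 × 4 = 0.6680
R₀ = 20.8000 + 4.7700 + 9.7160 + 2.9100 + 0.6680 = 38.8640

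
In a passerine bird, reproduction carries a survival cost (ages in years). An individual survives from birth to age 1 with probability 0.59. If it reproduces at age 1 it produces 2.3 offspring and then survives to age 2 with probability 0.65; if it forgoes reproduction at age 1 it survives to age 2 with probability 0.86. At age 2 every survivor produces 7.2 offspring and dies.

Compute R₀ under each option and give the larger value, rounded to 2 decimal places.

4.12

breed at age 1: R₀ = 0.59 × (2.3 + 0.65 × 7.2) = 0.59 × 6.9800 = 4.1182
delay to age 2: R₀ = 0.59 × (0.86 × 7.2) = 0.59 × 6.1920 = 3.6533
Higher: breed at age 1 (4.1182).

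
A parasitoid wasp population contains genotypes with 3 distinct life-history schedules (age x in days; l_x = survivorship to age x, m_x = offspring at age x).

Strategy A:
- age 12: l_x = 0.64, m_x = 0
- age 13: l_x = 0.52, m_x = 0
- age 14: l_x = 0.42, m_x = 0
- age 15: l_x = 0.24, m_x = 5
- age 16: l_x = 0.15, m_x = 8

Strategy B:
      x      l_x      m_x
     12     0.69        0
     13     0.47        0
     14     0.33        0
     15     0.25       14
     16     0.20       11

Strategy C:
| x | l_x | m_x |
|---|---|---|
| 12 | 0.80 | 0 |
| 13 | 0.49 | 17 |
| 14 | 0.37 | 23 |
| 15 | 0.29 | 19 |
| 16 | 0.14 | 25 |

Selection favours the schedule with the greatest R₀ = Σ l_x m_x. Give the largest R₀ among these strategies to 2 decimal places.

25.85

Strategy A: R₀ = 0.64×0 + 0.52×0 + 0.42×0 + 0.24×5 + 0.15×8 = 2.4000
Strategy B: R₀ = 0.69×0 + 0.47×0 + 0.33×0 + 0.25×14 + 0.20×11 = 5.7000
Strategy C: R₀ = 0.80×0 + 0.49×17 + 0.37×23 + 0.29×19 + 0.14×25 = 25.8500
Highest R₀: strategy C with 25.8500.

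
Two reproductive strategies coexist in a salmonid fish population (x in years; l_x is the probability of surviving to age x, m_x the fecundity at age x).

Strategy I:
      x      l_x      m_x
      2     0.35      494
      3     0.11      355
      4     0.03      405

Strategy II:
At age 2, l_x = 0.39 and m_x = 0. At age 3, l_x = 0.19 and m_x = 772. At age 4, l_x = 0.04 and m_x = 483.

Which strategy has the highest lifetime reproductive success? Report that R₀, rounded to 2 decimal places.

224.10

Strategy I: R₀ = 0.35×494 + 0.11×355 + 0.03×405 = 224.1000
Strategy II: R₀ = 0.39×0 + 0.19×772 + 0.04×483 = 166.0000
Highest R₀: strategy I with 224.1000.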